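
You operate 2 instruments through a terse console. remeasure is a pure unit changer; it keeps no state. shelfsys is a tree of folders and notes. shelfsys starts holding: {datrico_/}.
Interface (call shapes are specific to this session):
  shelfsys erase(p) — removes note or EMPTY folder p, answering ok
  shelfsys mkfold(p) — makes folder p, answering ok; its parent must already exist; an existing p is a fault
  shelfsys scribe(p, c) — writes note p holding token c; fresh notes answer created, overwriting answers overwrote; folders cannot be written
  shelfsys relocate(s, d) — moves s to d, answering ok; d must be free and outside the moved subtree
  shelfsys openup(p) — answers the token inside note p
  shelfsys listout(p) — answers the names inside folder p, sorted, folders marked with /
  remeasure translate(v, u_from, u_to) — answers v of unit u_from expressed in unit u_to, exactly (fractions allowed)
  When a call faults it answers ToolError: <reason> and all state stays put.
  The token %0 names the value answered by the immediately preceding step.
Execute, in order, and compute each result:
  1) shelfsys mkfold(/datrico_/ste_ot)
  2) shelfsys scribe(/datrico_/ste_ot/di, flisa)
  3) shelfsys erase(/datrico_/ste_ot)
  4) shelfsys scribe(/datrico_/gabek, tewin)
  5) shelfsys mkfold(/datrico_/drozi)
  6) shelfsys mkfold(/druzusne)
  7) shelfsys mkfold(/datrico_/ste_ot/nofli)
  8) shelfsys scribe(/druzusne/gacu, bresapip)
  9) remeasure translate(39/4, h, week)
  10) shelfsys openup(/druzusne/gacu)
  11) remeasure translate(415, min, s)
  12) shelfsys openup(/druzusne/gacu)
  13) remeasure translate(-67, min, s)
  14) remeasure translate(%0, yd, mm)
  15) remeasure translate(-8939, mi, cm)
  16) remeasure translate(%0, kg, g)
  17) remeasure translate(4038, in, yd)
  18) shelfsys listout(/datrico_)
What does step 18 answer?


Answer: [drozi/, gabek, ste_ot/]

Derivation:
% shelfsys mkfold(p=/datrico_/ste_ot) == ok
% shelfsys scribe(p=/datrico_/ste_ot/di, c=flisa) == created
% shelfsys erase(p=/datrico_/ste_ot) == ToolError: not empty
% shelfsys scribe(p=/datrico_/gabek, c=tewin) == created
% shelfsys mkfold(p=/datrico_/drozi) == ok
% shelfsys mkfold(p=/druzusne) == ok
% shelfsys mkfold(p=/datrico_/ste_ot/nofli) == ok
% shelfsys scribe(p=/druzusne/gacu, c=bresapip) == created
% remeasure translate(v=39/4, u_from=h, u_to=week) == 13/224
% shelfsys openup(p=/druzusne/gacu) == bresapip
% remeasure translate(v=415, u_from=min, u_to=s) == 24900
% shelfsys openup(p=/druzusne/gacu) == bresapip
% remeasure translate(v=-67, u_from=min, u_to=s) == -4020
% remeasure translate(v=%0, u_from=yd, u_to=mm) == -3675888
% remeasure translate(v=-8939, u_from=mi, u_to=cm) == -7192963008/5
% remeasure translate(v=%0, u_from=kg, u_to=g) == -1438592601600
% remeasure translate(v=4038, u_from=in, u_to=yd) == 673/6
% shelfsys listout(p=/datrico_) == [drozi/, gabek, ste_ot/]


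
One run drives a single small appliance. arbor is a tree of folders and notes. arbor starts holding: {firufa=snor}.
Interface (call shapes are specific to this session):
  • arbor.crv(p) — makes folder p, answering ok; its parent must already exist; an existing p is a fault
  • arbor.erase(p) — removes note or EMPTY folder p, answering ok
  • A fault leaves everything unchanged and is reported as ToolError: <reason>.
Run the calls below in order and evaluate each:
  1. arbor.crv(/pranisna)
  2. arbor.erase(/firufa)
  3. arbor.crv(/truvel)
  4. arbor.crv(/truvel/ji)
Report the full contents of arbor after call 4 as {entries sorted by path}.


! 1. arbor.crv(p→/pranisna) : ok
! 2. arbor.erase(p→/firufa) : ok
! 3. arbor.crv(p→/truvel) : ok
! 4. arbor.crv(p→/truvel/ji) : ok

Answer: {pranisna/, truvel/, truvel/ji/}


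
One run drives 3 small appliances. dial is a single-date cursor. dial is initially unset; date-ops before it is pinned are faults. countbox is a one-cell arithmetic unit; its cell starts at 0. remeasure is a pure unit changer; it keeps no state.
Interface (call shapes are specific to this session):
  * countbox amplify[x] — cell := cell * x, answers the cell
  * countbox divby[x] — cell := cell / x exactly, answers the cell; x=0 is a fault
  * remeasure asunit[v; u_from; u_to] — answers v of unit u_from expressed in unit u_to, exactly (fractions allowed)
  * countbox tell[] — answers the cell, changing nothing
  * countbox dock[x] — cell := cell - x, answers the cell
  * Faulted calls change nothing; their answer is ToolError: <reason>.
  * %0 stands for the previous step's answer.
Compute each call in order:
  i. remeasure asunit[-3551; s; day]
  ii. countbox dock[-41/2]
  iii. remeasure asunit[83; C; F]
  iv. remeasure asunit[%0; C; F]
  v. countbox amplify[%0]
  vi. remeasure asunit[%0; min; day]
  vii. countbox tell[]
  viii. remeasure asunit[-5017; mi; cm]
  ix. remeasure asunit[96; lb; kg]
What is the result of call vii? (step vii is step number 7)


[in] remeasure asunit v=-3551 u_from=s u_to=day
  -3551/86400
[in] countbox dock x=-41/2
  41/2
[in] remeasure asunit v=83 u_from=C u_to=F
  907/5
[in] remeasure asunit v=%0 u_from=C u_to=F
  8963/25
[in] countbox amplify x=%0
  367483/50
[in] remeasure asunit v=%0 u_from=min u_to=day
  367483/72000
[in] countbox tell
  367483/50
[in] remeasure asunit v=-5017 u_from=mi u_to=cm
  -4037039424/5
[in] remeasure asunit v=96 u_from=lb u_to=kg
  136077711/3125000

Answer: 367483/50


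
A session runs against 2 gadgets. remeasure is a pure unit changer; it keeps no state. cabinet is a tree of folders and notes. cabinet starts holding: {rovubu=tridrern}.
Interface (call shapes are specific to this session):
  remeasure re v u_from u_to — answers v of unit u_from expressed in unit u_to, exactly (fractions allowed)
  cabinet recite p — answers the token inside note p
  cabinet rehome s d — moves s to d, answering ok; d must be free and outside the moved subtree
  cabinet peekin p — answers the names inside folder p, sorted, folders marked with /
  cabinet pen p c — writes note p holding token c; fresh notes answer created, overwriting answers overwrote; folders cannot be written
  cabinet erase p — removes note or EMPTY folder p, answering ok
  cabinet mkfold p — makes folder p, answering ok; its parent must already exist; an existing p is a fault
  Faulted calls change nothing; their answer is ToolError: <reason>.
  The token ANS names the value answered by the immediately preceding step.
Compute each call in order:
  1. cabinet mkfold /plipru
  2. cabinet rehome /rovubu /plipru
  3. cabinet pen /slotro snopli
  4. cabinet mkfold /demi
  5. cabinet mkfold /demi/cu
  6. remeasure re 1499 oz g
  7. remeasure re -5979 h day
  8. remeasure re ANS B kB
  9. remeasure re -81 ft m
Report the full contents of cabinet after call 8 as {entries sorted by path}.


Answer: {demi/, demi/cu/, plipru/, rovubu=tridrern, slotro=snopli}

Derivation:
CALL cabinet mkfold[p='/plipru']
RET  ok
CALL cabinet rehome[s='/rovubu'; d='/plipru']
RET  ToolError: exists
CALL cabinet pen[p='/slotro'; c='snopli']
RET  created
CALL cabinet mkfold[p='/demi']
RET  ok
CALL cabinet mkfold[p='/demi/cu']
RET  ok
CALL remeasure re[v='1499'; u_from='oz'; u_to='g']
RET  67993496263/1600000
CALL remeasure re[v='-5979'; u_from='h'; u_to='day']
RET  -1993/8
CALL remeasure re[v='ANS'; u_from='B'; u_to='kB']
RET  -1993/8000
CALL remeasure re[v='-81'; u_from='ft'; u_to='m']
RET  -30861/1250


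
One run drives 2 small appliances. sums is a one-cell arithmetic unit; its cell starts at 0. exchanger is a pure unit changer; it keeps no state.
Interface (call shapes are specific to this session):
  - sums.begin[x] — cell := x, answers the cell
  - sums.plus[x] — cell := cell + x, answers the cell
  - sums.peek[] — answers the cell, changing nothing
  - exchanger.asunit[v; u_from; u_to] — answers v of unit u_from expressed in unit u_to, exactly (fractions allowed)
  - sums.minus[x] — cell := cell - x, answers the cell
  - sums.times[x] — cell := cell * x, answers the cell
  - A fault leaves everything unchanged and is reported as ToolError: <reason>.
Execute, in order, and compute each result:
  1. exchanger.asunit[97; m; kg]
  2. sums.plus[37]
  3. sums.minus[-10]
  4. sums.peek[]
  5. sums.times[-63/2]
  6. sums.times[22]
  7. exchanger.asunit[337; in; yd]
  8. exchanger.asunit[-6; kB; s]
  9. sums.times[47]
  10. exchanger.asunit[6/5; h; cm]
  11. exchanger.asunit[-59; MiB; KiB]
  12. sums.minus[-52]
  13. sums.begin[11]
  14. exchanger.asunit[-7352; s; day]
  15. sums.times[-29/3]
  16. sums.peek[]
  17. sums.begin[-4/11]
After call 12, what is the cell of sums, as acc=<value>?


Answer: acc=-1530785

Derivation:
CALL exchanger.asunit[v=97; u_from=m; u_to=kg]
RET  ToolError: incompatible units
CALL sums.plus[x=37]
RET  37
CALL sums.minus[x=-10]
RET  47
CALL sums.peek[]
RET  47
CALL sums.times[x=-63/2]
RET  -2961/2
CALL sums.times[x=22]
RET  -32571
CALL exchanger.asunit[v=337; u_from=in; u_to=yd]
RET  337/36
CALL exchanger.asunit[v=-6; u_from=kB; u_to=s]
RET  ToolError: incompatible units
CALL sums.times[x=47]
RET  -1530837
CALL exchanger.asunit[v=6/5; u_from=h; u_to=cm]
RET  ToolError: incompatible units
CALL exchanger.asunit[v=-59; u_from=MiB; u_to=KiB]
RET  -60416
CALL sums.minus[x=-52]
RET  -1530785
CALL sums.begin[x=11]
RET  11
CALL exchanger.asunit[v=-7352; u_from=s; u_to=day]
RET  -919/10800
CALL sums.times[x=-29/3]
RET  -319/3
CALL sums.peek[]
RET  -319/3
CALL sums.begin[x=-4/11]
RET  -4/11


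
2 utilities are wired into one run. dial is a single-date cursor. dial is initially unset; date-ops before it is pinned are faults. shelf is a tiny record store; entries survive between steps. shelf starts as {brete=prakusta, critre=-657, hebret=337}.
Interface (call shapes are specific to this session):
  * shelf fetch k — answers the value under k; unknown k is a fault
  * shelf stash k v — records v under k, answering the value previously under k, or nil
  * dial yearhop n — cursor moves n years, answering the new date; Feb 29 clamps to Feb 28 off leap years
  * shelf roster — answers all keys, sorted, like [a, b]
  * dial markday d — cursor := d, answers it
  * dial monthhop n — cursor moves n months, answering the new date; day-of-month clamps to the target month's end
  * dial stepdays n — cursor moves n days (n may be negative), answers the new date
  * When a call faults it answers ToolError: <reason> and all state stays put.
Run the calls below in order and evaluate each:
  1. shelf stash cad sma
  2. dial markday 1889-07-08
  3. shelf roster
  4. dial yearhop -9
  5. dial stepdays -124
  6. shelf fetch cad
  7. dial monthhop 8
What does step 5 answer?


Answer: 1880-03-06

Derivation:
Do: shelf stash[k: cad; v: sma]
See: nil
Do: dial markday[d: 1889-07-08]
See: 1889-07-08
Do: shelf roster[]
See: [brete, cad, critre, hebret]
Do: dial yearhop[n: -9]
See: 1880-07-08
Do: dial stepdays[n: -124]
See: 1880-03-06
Do: shelf fetch[k: cad]
See: sma
Do: dial monthhop[n: 8]
See: 1880-11-06


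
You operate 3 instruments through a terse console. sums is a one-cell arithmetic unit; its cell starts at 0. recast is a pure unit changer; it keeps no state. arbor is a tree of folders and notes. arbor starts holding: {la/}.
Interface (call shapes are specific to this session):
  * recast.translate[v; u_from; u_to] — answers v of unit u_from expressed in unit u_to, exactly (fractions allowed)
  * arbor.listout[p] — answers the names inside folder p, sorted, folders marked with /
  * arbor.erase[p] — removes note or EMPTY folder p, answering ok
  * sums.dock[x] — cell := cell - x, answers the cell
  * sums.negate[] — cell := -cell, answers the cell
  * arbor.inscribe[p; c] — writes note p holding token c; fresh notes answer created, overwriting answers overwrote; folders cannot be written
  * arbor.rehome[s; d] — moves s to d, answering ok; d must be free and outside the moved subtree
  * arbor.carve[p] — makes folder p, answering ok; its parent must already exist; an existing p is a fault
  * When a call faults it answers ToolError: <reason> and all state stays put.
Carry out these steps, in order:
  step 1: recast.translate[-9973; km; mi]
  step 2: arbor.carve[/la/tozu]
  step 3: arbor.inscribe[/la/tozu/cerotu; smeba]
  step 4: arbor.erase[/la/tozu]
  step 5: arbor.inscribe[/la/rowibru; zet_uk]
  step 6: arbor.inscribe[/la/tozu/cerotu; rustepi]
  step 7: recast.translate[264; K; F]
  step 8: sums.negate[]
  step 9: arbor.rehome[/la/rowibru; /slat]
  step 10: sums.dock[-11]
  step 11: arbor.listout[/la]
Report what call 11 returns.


Answer: [tozu/]

Derivation:
I try translate with v=-9973, u_from=km, u_to=mi, and get -155828125/25146.
Now I run carve with p=/la/tozu: ok.
I call inscribe with p=/la/tozu/cerotu, c=smeba, and observe created.
Then erase with p=/la/tozu, and get ToolError: not empty.
I call inscribe with p=/la/rowibru, c=zet_uk, which returns created.
I try inscribe with p=/la/tozu/cerotu, c=rustepi, yielding overwrote.
Now I run translate with v=264, u_from=K, u_to=F, — result: 1553/100.
I run negate(): 0.
I run rehome with s=/la/rowibru, d=/slat, → ok.
Then dock with x=-11, giving 11.
Calling listout with p=/la, giving [tozu/].


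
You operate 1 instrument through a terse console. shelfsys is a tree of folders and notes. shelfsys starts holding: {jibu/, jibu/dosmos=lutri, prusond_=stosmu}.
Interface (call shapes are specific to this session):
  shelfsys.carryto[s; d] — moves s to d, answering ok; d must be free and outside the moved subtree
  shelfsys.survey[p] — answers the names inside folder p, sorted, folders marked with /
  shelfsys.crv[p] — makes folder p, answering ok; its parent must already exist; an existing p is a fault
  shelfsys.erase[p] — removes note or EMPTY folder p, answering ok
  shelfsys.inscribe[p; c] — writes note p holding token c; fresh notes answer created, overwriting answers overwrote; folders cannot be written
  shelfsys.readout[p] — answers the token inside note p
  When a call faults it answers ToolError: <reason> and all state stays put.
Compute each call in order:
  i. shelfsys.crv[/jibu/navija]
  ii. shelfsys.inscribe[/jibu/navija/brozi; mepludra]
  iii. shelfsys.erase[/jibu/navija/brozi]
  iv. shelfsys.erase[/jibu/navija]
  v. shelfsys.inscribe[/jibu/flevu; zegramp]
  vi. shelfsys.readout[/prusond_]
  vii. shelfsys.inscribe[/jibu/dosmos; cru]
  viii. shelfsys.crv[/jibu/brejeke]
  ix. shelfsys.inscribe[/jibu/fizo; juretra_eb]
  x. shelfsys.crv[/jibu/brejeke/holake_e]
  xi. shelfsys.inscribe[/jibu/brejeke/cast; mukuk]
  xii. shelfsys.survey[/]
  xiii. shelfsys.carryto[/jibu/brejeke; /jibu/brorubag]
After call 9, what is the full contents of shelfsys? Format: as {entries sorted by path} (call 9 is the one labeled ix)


Answer: {jibu/, jibu/brejeke/, jibu/dosmos=cru, jibu/fizo=juretra_eb, jibu/flevu=zegramp, prusond_=stosmu}

Derivation:
-> crv(p='/jibu/navija')
<- ok
-> inscribe(p='/jibu/navija/brozi', c='mepludra')
<- created
-> erase(p='/jibu/navija/brozi')
<- ok
-> erase(p='/jibu/navija')
<- ok
-> inscribe(p='/jibu/flevu', c='zegramp')
<- created
-> readout(p='/prusond_')
<- stosmu
-> inscribe(p='/jibu/dosmos', c='cru')
<- overwrote
-> crv(p='/jibu/brejeke')
<- ok
-> inscribe(p='/jibu/fizo', c='juretra_eb')
<- created
-> crv(p='/jibu/brejeke/holake_e')
<- ok
-> inscribe(p='/jibu/brejeke/cast', c='mukuk')
<- created
-> survey(p='/')
<- [jibu/, prusond_]
-> carryto(s='/jibu/brejeke', d='/jibu/brorubag')
<- ok


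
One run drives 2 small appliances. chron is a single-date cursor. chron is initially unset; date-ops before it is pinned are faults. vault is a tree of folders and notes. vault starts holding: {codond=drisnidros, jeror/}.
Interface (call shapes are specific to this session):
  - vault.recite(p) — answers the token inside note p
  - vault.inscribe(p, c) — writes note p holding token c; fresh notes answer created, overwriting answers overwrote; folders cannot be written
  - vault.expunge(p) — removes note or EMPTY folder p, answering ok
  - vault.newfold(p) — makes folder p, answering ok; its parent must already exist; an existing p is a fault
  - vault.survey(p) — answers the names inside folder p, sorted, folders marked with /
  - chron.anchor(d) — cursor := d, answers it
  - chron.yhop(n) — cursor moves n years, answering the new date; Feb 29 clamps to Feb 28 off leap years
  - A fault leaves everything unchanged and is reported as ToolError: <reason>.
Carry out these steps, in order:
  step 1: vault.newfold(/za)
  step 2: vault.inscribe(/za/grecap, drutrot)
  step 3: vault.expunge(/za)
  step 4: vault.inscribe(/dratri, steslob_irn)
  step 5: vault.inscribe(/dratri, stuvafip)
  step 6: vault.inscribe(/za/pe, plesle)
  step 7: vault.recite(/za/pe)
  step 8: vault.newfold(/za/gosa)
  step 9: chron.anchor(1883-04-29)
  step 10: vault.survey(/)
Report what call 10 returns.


I use vault.newfold with /za, and observe ok.
I invoke vault.inscribe with /za/grecap, drutrot, — result: created.
Using vault.expunge with /za, giving ToolError: not empty.
Next I call vault.inscribe with /dratri, steslob_irn, yielding created.
I try vault.inscribe with /dratri, stuvafip, and get overwrote.
Then vault.inscribe with /za/pe, plesle, → created.
Next I call vault.recite with /za/pe, giving plesle.
Now I run vault.newfold with /za/gosa, → ok.
Invoking chron.anchor with 1883-04-29, yielding 1883-04-29.
I run vault.survey with /, and observe [codond, dratri, jeror/, za/].

Answer: [codond, dratri, jeror/, za/]


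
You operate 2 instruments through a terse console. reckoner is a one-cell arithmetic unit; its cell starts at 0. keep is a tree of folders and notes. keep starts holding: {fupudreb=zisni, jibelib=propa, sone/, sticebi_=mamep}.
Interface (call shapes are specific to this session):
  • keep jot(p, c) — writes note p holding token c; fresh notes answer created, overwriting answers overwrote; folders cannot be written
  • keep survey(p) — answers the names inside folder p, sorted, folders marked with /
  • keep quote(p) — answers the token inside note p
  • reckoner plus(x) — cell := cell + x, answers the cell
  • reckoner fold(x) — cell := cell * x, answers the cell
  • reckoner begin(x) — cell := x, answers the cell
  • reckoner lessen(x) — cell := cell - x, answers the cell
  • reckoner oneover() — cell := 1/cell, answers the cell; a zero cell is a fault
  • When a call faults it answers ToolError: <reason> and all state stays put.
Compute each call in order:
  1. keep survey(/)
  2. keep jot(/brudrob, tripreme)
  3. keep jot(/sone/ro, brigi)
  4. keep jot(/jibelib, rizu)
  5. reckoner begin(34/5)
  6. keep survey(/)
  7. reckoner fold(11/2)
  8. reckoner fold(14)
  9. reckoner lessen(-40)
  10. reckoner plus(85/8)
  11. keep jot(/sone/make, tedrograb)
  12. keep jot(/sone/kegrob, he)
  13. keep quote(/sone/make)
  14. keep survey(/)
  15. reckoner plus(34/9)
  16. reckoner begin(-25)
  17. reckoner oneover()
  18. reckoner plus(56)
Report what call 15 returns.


Answer: 208081/360

Derivation:
→ keep survey(p: /)
← [fupudreb, jibelib, sone/, sticebi_]
→ keep jot(p: /brudrob, c: tripreme)
← created
→ keep jot(p: /sone/ro, c: brigi)
← created
→ keep jot(p: /jibelib, c: rizu)
← overwrote
→ reckoner begin(x: 34/5)
← 34/5
→ keep survey(p: /)
← [brudrob, fupudreb, jibelib, sone/, sticebi_]
→ reckoner fold(x: 11/2)
← 187/5
→ reckoner fold(x: 14)
← 2618/5
→ reckoner lessen(x: -40)
← 2818/5
→ reckoner plus(x: 85/8)
← 22969/40
→ keep jot(p: /sone/make, c: tedrograb)
← created
→ keep jot(p: /sone/kegrob, c: he)
← created
→ keep quote(p: /sone/make)
← tedrograb
→ keep survey(p: /)
← [brudrob, fupudreb, jibelib, sone/, sticebi_]
→ reckoner plus(x: 34/9)
← 208081/360
→ reckoner begin(x: -25)
← -25
→ reckoner oneover()
← -1/25
→ reckoner plus(x: 56)
← 1399/25


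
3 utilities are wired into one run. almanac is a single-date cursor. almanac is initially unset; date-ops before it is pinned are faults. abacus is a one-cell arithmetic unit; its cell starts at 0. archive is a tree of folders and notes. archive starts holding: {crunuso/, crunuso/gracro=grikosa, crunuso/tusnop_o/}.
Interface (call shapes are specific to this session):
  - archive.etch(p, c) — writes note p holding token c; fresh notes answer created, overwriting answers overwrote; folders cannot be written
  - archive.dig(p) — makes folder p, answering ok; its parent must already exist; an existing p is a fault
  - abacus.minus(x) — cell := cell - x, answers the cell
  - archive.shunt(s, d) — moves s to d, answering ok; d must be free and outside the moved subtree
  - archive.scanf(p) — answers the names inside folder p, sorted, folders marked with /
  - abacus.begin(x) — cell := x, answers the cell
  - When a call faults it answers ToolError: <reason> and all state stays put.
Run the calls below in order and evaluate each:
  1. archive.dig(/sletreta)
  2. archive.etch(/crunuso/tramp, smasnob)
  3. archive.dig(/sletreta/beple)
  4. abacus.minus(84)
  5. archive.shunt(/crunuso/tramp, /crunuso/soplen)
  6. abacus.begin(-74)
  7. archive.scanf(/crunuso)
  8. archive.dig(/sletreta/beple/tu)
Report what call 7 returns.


Answer: [gracro, soplen, tusnop_o/]

Derivation:
[in] dig /sletreta
  ok
[in] etch /crunuso/tramp smasnob
  created
[in] dig /sletreta/beple
  ok
[in] minus 84
  -84
[in] shunt /crunuso/tramp /crunuso/soplen
  ok
[in] begin -74
  -74
[in] scanf /crunuso
  [gracro, soplen, tusnop_o/]
[in] dig /sletreta/beple/tu
  ok


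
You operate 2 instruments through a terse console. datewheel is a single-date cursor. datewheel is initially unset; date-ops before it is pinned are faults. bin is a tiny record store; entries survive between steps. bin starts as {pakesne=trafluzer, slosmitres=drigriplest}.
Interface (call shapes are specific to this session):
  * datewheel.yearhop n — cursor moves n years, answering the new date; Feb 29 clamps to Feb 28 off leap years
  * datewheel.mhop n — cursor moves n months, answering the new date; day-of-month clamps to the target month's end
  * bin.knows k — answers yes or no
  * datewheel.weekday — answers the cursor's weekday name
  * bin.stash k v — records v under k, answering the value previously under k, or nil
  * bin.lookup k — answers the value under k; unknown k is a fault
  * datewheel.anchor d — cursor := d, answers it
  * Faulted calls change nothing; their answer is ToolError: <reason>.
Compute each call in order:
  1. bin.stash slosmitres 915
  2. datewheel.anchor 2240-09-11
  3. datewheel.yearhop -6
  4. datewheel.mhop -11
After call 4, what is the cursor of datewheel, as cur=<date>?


CALL stash[slosmitres; 915]
RET  drigriplest
CALL anchor[2240-09-11]
RET  2240-09-11
CALL yearhop[-6]
RET  2234-09-11
CALL mhop[-11]
RET  2233-10-11

Answer: cur=2233-10-11


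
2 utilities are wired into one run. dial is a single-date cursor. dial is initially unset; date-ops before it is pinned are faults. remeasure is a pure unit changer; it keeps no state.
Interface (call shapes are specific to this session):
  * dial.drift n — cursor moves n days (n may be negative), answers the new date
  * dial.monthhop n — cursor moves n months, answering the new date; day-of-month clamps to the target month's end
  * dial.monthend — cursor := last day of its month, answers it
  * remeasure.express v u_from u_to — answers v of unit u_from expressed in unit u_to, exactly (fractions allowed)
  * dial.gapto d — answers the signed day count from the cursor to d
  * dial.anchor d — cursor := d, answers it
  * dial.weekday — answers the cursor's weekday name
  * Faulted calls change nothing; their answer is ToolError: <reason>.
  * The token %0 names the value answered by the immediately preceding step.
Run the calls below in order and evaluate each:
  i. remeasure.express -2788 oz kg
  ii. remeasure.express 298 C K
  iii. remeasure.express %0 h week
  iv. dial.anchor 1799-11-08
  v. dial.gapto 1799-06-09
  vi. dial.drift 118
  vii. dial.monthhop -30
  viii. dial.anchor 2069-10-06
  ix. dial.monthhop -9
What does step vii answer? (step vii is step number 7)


~$ express v=-2788 u_from=oz u_to=kg
  -31615388189/400000000
~$ express v=298 u_from=C u_to=K
  11423/20
~$ express v=%0 u_from=h u_to=week
  11423/3360
~$ anchor d=1799-11-08
  1799-11-08
~$ gapto d=1799-06-09
  -152
~$ drift n=118
  1800-03-06
~$ monthhop n=-30
  1797-09-06
~$ anchor d=2069-10-06
  2069-10-06
~$ monthhop n=-9
  2069-01-06

Answer: 1797-09-06


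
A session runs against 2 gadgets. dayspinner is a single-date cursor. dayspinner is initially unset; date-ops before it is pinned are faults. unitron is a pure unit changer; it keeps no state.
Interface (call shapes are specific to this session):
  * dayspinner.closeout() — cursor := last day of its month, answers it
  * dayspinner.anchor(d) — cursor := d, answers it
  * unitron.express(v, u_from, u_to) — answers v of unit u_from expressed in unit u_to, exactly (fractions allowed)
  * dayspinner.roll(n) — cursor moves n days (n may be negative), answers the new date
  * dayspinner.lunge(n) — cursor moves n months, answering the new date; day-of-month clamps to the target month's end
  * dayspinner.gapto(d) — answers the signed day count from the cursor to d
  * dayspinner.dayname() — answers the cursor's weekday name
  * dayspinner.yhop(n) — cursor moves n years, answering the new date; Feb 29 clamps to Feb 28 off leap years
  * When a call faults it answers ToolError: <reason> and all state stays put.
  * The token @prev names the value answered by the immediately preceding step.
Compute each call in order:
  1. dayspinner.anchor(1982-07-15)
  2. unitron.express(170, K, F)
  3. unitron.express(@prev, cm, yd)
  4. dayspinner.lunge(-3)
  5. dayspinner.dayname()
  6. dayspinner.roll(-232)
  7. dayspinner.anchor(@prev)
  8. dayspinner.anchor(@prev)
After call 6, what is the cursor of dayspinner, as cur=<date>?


==> anchor(d='1982-07-15')
<== 1982-07-15
==> express(v='170', u_from='K', u_to='F')
<== -15367/100
==> express(v='@prev', u_from='cm', u_to='yd')
<== -121/72
==> lunge(n='-3')
<== 1982-04-15
==> dayname()
<== Thursday
==> roll(n='-232')
<== 1981-08-26
==> anchor(d='@prev')
<== 1981-08-26
==> anchor(d='@prev')
<== 1981-08-26

Answer: cur=1981-08-26


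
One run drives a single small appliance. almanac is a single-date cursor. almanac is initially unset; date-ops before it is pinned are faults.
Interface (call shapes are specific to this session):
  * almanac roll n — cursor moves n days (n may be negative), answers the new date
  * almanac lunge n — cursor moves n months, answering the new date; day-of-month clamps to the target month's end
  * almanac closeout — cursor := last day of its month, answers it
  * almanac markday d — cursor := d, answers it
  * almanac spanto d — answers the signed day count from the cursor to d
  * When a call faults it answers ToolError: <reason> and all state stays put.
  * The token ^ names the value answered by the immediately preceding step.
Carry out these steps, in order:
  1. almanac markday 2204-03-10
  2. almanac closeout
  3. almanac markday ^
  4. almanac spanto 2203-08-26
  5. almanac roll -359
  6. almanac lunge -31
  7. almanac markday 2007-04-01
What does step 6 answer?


Act: almanac markday[2204-03-10]
Obs: 2204-03-10
Act: almanac closeout[]
Obs: 2204-03-31
Act: almanac markday[^]
Obs: 2204-03-31
Act: almanac spanto[2203-08-26]
Obs: -218
Act: almanac roll[-359]
Obs: 2203-04-07
Act: almanac lunge[-31]
Obs: 2200-09-07
Act: almanac markday[2007-04-01]
Obs: 2007-04-01

Answer: 2200-09-07


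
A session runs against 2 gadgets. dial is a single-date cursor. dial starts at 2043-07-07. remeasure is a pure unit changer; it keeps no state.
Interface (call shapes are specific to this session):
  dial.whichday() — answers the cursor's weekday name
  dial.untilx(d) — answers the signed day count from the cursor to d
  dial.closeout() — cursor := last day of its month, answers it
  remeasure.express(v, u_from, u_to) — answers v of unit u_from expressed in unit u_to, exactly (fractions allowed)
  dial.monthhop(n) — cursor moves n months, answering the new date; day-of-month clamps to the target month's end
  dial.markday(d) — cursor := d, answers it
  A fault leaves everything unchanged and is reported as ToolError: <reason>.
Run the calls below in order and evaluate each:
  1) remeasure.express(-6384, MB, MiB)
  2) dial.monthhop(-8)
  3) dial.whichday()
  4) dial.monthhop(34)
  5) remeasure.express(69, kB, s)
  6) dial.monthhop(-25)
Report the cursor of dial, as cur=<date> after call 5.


>>> remeasure.express v='-6384' u_from='MB' u_to='MiB'
= -6234375/1024
>>> dial.monthhop n='-8'
= 2042-11-07
>>> dial.whichday
= Friday
>>> dial.monthhop n='34'
= 2045-09-07
>>> remeasure.express v='69' u_from='kB' u_to='s'
= ToolError: incompatible units
>>> dial.monthhop n='-25'
= 2043-08-07

Answer: cur=2045-09-07


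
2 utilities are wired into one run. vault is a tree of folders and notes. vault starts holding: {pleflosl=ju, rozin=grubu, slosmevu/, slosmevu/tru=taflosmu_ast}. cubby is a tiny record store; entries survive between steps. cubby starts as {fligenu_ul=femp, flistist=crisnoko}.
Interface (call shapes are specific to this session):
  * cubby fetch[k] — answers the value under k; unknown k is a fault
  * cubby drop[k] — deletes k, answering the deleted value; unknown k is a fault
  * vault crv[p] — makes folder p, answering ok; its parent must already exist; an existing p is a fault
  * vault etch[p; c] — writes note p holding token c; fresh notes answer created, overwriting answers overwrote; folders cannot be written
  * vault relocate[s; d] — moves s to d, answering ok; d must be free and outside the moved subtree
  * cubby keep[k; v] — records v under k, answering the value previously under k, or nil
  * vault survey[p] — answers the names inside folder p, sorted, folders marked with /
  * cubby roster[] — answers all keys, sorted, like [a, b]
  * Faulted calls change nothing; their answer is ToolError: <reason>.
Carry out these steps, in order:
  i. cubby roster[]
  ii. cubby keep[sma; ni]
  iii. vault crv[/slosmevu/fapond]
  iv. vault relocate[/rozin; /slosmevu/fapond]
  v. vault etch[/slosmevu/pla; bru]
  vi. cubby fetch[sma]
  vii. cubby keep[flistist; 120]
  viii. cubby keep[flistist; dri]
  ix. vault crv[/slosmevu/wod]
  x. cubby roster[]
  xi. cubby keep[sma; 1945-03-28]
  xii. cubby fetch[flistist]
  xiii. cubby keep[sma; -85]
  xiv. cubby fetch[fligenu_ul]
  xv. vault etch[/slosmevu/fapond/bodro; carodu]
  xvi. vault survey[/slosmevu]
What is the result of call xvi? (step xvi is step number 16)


Answer: [fapond/, pla, tru, wod/]

Derivation:
==> cubby roster()
<== [fligenu_ul, flistist]
==> cubby keep(k→sma, v→ni)
<== nil
==> vault crv(p→/slosmevu/fapond)
<== ok
==> vault relocate(s→/rozin, d→/slosmevu/fapond)
<== ToolError: exists
==> vault etch(p→/slosmevu/pla, c→bru)
<== created
==> cubby fetch(k→sma)
<== ni
==> cubby keep(k→flistist, v→120)
<== crisnoko
==> cubby keep(k→flistist, v→dri)
<== 120
==> vault crv(p→/slosmevu/wod)
<== ok
==> cubby roster()
<== [fligenu_ul, flistist, sma]
==> cubby keep(k→sma, v→1945-03-28)
<== ni
==> cubby fetch(k→flistist)
<== dri
==> cubby keep(k→sma, v→-85)
<== 1945-03-28
==> cubby fetch(k→fligenu_ul)
<== femp
==> vault etch(p→/slosmevu/fapond/bodro, c→carodu)
<== created
==> vault survey(p→/slosmevu)
<== [fapond/, pla, tru, wod/]


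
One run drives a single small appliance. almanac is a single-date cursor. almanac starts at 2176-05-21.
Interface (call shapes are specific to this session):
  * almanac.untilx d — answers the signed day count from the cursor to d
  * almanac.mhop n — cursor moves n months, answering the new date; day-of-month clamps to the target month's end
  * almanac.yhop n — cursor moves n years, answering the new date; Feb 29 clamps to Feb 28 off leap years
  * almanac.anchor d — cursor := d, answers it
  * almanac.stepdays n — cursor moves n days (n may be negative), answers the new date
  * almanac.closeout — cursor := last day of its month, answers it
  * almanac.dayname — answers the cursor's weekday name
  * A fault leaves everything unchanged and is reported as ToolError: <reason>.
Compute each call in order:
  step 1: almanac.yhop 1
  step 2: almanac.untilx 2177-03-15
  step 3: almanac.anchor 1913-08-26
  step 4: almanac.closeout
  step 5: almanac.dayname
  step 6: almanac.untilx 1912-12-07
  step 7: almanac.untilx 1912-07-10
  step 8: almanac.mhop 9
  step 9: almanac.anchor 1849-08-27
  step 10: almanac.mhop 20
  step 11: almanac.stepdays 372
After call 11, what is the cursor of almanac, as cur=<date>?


Then almanac.yhop on 1, and observe 2177-05-21.
I try almanac.untilx on 2177-03-15, which returns -67.
Now I run almanac.anchor on 1913-08-26, which returns 1913-08-26.
I use almanac.closeout(), — result: 1913-08-31.
Then almanac.dayname(), which returns Sunday.
I try almanac.untilx on 1912-12-07, and see -267.
Then almanac.untilx on 1912-07-10, — result: -417.
I invoke almanac.mhop on 9, and observe 1914-05-31.
I try almanac.anchor on 1849-08-27, and get 1849-08-27.
I run almanac.mhop on 20, yielding 1851-04-27.
I invoke almanac.stepdays on 372: 1852-05-03.

Answer: cur=1852-05-03


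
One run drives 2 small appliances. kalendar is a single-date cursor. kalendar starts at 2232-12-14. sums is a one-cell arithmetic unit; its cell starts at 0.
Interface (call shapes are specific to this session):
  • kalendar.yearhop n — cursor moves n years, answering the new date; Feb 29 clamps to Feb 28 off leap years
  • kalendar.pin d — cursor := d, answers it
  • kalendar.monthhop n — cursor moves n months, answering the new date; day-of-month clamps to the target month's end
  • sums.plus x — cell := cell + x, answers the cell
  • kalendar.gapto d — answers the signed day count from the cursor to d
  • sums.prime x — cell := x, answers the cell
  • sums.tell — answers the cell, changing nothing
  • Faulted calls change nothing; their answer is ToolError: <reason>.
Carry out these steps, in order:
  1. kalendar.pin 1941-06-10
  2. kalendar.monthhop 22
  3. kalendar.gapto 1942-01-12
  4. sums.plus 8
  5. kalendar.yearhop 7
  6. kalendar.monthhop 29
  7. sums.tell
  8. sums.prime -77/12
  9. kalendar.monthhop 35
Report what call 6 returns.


Answer: 1952-09-10

Derivation:
Using kalendar.pin using d: 1941-06-10, and see 1941-06-10.
I call kalendar.monthhop using n: 22, → 1943-04-10.
Invoking kalendar.gapto using d: 1942-01-12, which returns -453.
Invoking sums.plus using x: 8, → 8.
I try kalendar.yearhop using n: 7, giving 1950-04-10.
I invoke kalendar.monthhop using n: 29, and see 1952-09-10.
Then sums.tell(), yielding 8.
Using sums.prime using x: -77/12, yielding -77/12.
Then kalendar.monthhop using n: 35, which returns 1955-08-10.


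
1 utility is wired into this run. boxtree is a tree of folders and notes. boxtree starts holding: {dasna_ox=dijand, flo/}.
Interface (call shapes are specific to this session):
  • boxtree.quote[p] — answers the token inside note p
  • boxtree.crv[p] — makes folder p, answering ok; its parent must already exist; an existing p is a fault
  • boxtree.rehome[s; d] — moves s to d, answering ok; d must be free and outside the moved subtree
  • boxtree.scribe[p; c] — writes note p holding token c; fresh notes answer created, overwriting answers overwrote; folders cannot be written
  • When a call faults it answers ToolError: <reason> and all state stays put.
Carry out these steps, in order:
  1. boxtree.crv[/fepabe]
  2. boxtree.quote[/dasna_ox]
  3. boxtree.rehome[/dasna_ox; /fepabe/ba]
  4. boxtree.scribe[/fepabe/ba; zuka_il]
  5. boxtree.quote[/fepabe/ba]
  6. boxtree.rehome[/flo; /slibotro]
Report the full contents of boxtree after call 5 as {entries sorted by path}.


[in] boxtree.crv p=/fepabe
= ok
[in] boxtree.quote p=/dasna_ox
= dijand
[in] boxtree.rehome s=/dasna_ox d=/fepabe/ba
= ok
[in] boxtree.scribe p=/fepabe/ba c=zuka_il
= overwrote
[in] boxtree.quote p=/fepabe/ba
= zuka_il
[in] boxtree.rehome s=/flo d=/slibotro
= ok

Answer: {fepabe/, fepabe/ba=zuka_il, flo/}


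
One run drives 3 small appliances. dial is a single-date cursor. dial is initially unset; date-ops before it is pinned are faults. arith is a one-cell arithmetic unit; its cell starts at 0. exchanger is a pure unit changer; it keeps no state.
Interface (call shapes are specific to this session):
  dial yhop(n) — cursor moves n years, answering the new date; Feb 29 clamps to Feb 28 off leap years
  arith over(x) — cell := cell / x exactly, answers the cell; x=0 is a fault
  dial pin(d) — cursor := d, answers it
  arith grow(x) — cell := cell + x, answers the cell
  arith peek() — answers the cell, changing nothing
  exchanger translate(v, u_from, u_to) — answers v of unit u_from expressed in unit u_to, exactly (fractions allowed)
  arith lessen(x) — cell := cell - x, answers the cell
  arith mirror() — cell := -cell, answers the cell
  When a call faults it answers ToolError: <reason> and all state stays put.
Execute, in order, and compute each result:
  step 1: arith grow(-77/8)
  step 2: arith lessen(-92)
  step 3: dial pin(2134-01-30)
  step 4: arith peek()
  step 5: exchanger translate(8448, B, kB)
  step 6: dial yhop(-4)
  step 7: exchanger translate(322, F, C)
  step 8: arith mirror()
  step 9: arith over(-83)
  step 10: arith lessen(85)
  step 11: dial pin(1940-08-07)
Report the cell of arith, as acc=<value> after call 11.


Act: arith grow[x=-77/8]
Obs: -77/8
Act: arith lessen[x=-92]
Obs: 659/8
Act: dial pin[d=2134-01-30]
Obs: 2134-01-30
Act: arith peek[]
Obs: 659/8
Act: exchanger translate[v=8448; u_from=B; u_to=kB]
Obs: 1056/125
Act: dial yhop[n=-4]
Obs: 2130-01-30
Act: exchanger translate[v=322; u_from=F; u_to=C]
Obs: 1450/9
Act: arith mirror[]
Obs: -659/8
Act: arith over[x=-83]
Obs: 659/664
Act: arith lessen[x=85]
Obs: -55781/664
Act: dial pin[d=1940-08-07]
Obs: 1940-08-07

Answer: acc=-55781/664


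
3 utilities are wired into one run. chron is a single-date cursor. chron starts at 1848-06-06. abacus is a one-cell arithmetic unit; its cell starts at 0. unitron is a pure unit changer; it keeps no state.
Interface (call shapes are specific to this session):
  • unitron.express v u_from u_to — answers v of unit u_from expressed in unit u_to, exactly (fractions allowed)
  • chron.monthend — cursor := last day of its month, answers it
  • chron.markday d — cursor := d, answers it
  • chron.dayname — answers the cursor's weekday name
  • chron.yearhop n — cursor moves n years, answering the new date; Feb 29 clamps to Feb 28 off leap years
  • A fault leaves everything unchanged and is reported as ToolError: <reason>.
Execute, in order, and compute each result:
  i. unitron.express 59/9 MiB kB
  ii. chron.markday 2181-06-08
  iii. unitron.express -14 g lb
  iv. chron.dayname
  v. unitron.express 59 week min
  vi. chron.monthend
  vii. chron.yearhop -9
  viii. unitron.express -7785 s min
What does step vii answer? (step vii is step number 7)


Answer: 2172-06-30

Derivation:
→ express(v='59/9', u_from='MiB', u_to='kB')
← 7733248/1125
→ markday(d='2181-06-08')
← 2181-06-08
→ express(v='-14', u_from='g', u_to='lb')
← -200000/6479891
→ dayname()
← Friday
→ express(v='59', u_from='week', u_to='min')
← 594720
→ monthend()
← 2181-06-30
→ yearhop(n='-9')
← 2172-06-30
→ express(v='-7785', u_from='s', u_to='min')
← -519/4


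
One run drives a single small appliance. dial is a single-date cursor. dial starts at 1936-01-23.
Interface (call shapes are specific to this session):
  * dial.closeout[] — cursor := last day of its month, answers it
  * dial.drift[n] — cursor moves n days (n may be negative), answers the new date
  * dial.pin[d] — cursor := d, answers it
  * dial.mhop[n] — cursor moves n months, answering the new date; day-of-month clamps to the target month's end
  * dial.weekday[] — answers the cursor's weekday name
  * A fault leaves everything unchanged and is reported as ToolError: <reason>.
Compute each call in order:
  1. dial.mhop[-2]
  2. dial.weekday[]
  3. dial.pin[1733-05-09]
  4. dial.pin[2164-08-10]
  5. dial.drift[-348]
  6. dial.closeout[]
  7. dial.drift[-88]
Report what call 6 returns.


CALL dial.mhop[n→-2]
RET  1935-11-23
CALL dial.weekday[]
RET  Saturday
CALL dial.pin[d→1733-05-09]
RET  1733-05-09
CALL dial.pin[d→2164-08-10]
RET  2164-08-10
CALL dial.drift[n→-348]
RET  2163-08-28
CALL dial.closeout[]
RET  2163-08-31
CALL dial.drift[n→-88]
RET  2163-06-04

Answer: 2163-08-31
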